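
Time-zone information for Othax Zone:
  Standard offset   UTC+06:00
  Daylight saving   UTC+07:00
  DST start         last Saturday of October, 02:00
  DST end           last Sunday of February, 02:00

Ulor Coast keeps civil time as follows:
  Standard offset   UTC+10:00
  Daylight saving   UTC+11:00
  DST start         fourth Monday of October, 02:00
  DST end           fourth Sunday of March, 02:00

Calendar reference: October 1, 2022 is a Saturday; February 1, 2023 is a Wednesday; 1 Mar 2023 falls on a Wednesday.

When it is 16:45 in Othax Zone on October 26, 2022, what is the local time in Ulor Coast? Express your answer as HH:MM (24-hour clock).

1 October 2022 is a Saturday, so Saturdays fall on 1, 8, 15, 22, 29; the last is October 29.
1 February 2023 is a Wednesday, so Sundays fall on 5, 12, 19, 26; the last is February 26.
Daylight saving runs 29 October 2022 – 26 February 2023; October 26, 2022 is outside that window, so Othax Zone is on standard time at UTC+06:00.
16:45 Othax Zone − 6h = 10:45 UTC.
1 October 2022 is a Saturday, so the first Monday is October 3 and the fourth is October 24.
1 March 2023 is a Wednesday, so the first Sunday is March 5 and the fourth is March 26.
At the standard offset (UTC+10:00), 10:45 UTC + 10h = 20:45 Ulor Coast standard time.
The standard-time date in Ulor Coast, October 26, 2022, falls between 24 October 2022 and 26 March 2023, so daylight saving is in effect and Ulor Coast is at UTC+11:00.
10:45 UTC + 11h = 21:45 Ulor Coast.

21:45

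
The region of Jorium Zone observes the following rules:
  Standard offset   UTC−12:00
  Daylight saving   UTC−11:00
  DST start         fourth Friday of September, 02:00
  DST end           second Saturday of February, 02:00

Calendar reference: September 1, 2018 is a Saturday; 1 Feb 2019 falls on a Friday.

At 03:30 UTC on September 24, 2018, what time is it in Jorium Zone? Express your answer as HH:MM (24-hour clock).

15:30

1 September 2018 is a Saturday, so the first Friday is September 7 and the fourth is September 28.
1 February 2019 is a Friday, so the first Saturday is February 2 and the second is February 9.
At the standard offset (UTC−12:00), 03:30 UTC − 12h = 15:30 Jorium Zone standard time (rolling into the previous day, 23 September 2018).
Daylight saving runs 28 September 2018 – 9 February 2019; the standard-time date in Jorium Zone, September 23, 2018, is outside that window, so Jorium Zone is on standard time at UTC−12:00.
03:30 UTC − 12h = 15:30 local (rolling into the previous day, 23 September 2018).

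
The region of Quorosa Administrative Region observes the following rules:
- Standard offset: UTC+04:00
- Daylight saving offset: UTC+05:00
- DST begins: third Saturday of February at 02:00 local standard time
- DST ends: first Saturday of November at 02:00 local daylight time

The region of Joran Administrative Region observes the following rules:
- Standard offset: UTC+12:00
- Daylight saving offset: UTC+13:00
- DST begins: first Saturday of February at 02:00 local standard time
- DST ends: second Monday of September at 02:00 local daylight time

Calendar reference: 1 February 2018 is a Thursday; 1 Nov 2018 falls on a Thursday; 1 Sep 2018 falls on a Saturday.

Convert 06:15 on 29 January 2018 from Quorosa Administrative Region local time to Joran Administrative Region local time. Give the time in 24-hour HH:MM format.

1 February 2018 is a Thursday, so the first Saturday is February 3 and the third is February 17.
1 November 2018 is a Thursday, so the first Saturday is November 3.
29 January 2018 is outside the daylight-saving period (17 February – 3 November), so Quorosa Administrative Region is on standard time, UTC+04:00.
06:15 Quorosa Administrative Region − 4h = 02:15 UTC.
1 February 2018 is a Thursday, so the first Saturday is February 3.
1 September 2018 is a Saturday, so the first Monday is September 3 and the second is September 10.
At the standard offset (UTC+12:00), 02:15 UTC + 12h = 14:15 Joran Administrative Region standard time.
Daylight saving runs 3 February – 10 September; the standard-time date in Joran Administrative Region, 29 January 2018, is outside that window, so Joran Administrative Region is on standard time at UTC+12:00.
02:15 UTC + 12h = 14:15 Joran Administrative Region.

14:15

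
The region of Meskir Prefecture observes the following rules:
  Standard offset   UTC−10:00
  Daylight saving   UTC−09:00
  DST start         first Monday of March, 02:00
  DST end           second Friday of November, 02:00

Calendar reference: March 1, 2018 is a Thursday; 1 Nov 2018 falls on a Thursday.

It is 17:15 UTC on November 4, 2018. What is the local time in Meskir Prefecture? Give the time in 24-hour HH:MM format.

1 March 2018 is a Thursday, so the first Monday is March 5.
1 November 2018 is a Thursday, so the first Friday is November 2 and the second is November 9.
At the standard offset (UTC−10:00), 17:15 UTC − 10h = 07:15 Meskir Prefecture standard time.
Daylight saving runs 5 March – 9 November; the standard-time date in Meskir Prefecture, November 4, 2018, is inside that window, so Meskir Prefecture is at UTC−09:00.
17:15 UTC − 9h = 08:15 local.

08:15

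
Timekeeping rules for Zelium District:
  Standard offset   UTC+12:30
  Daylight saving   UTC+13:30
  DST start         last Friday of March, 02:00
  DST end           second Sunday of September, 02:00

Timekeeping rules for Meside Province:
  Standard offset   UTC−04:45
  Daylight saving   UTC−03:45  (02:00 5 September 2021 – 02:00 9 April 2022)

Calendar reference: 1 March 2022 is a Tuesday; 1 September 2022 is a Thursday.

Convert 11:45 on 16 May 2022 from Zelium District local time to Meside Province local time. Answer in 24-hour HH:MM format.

17:30

1 March 2022 is a Tuesday, so Fridays fall on 4, 11, 18, 25; the last is March 25.
1 September 2022 is a Thursday, so the first Sunday is September 4 and the second is September 11.
16 May 2022 lies within the daylight-saving period (25 March – 11 September), so Zelium District is on daylight time, UTC+13:30.
11:45 Zelium District − 13h30m = 22:15 UTC (rolling into the previous day, 15 May 2022).
At the standard offset (UTC−04:45), 22:15 UTC − 4h45m = 17:30 Meside Province standard time.
The standard-time date in Meside Province, 15 May 2022, is outside the daylight-saving period (5 September 2021 – 9 April 2022), so Meside Province is on standard time, UTC−04:45.
22:15 UTC − 4h45m = 17:30 Meside Province.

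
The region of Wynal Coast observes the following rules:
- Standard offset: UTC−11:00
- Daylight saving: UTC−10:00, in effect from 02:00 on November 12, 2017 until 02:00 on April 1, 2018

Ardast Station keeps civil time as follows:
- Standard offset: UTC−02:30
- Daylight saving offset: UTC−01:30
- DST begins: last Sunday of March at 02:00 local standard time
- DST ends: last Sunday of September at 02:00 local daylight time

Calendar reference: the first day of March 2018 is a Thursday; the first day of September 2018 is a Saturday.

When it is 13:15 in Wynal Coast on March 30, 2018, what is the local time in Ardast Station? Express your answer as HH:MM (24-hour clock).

21:45

March 30, 2018 lies within the daylight-saving period (12 November 2017 – 1 April 2018), so Wynal Coast is on daylight time, UTC−10:00.
13:15 Wynal Coast + 10h = 23:15 UTC.
1 March 2018 is a Thursday, so Sundays fall on 4, 11, 18, 25; the last is March 25.
1 September 2018 is a Saturday, so Sundays fall on 2, 9, 16, 23, 30; the last is September 30.
At the standard offset (UTC−02:30), 23:15 UTC − 2h30m = 20:45 Ardast Station standard time.
The standard-time date in Ardast Station, March 30, 2018, lies within the daylight-saving period (25 March – 30 September), so Ardast Station is on daylight time, UTC−01:30.
23:15 UTC − 1h30m = 21:45 Ardast Station.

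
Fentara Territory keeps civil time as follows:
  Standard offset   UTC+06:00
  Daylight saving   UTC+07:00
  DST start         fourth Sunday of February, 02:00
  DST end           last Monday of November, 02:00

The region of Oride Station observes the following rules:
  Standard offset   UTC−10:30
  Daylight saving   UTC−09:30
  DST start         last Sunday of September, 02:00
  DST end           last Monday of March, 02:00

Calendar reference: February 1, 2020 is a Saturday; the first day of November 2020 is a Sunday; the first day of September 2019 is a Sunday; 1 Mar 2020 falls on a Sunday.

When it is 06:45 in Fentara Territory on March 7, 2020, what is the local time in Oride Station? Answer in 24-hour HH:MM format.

14:15

1 February 2020 is a Saturday, so the first Sunday is February 2 and the fourth is February 23.
1 November 2020 is a Sunday, so Mondays fall on 2, 9, 16, 23, 30; the last is November 30.
Daylight saving runs 23 February – 30 November; March 7, 2020 is inside that window, so Fentara Territory is at UTC+07:00.
06:45 Fentara Territory − 7h = 23:45 UTC (rolling into the previous day, 6 March 2020).
1 September 2019 is a Sunday, so Sundays fall on 1, 8, 15, 22, 29; the last is September 29.
1 March 2020 is a Sunday, so Mondays fall on 2, 9, 16, 23, 30; the last is March 30.
At the standard offset (UTC−10:30), 23:45 UTC − 10h30m = 13:15 Oride Station standard time.
The standard-time date in Oride Station, March 6, 2020, falls between 29 September 2019 and 30 March 2020, so daylight saving is in effect and Oride Station is at UTC−09:30.
23:45 UTC − 9h30m = 14:15 Oride Station.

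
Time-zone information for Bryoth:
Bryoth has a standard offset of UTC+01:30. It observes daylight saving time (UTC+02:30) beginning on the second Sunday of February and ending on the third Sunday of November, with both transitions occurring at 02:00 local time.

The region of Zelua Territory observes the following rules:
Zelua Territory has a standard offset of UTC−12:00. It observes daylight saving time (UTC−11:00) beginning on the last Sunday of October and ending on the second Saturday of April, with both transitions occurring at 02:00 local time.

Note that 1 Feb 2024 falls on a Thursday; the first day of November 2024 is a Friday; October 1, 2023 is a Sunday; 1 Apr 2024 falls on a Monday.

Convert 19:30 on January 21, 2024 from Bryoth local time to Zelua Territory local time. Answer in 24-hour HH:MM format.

1 February 2024 is a Thursday, so the first Sunday is February 4 and the second is February 11.
1 November 2024 is a Friday, so the first Sunday is November 3 and the third is November 17.
January 21, 2024 is outside the daylight-saving period (11 February – 17 November), so Bryoth is on standard time, UTC+01:30.
19:30 Bryoth − 1h30m = 18:00 UTC.
1 October 2023 is a Sunday, so Sundays fall on 1, 8, 15, 22, 29; the last is October 29.
1 April 2024 is a Monday, so the first Saturday is April 6 and the second is April 13.
At the standard offset (UTC−12:00), 18:00 UTC − 12h = 06:00 Zelua Territory standard time.
The standard-time date in Zelua Territory, January 21, 2024, falls between 29 October 2023 and 13 April 2024, so daylight saving is in effect and Zelua Territory is at UTC−11:00.
18:00 UTC − 11h = 07:00 Zelua Territory.

07:00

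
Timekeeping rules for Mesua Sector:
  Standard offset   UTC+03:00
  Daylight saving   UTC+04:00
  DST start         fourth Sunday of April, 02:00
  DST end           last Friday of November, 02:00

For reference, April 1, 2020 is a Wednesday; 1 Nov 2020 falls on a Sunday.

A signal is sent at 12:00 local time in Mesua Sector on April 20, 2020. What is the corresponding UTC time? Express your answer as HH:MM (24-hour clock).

09:00

1 April 2020 is a Wednesday, so the first Sunday is April 5 and the fourth is April 26.
1 November 2020 is a Sunday, so Fridays fall on 6, 13, 20, 27; the last is November 27.
April 20, 2020 is outside the daylight-saving period (26 April – 27 November), so Mesua Sector is on standard time, UTC+03:00.
12:00 local − 3h = 09:00 UTC.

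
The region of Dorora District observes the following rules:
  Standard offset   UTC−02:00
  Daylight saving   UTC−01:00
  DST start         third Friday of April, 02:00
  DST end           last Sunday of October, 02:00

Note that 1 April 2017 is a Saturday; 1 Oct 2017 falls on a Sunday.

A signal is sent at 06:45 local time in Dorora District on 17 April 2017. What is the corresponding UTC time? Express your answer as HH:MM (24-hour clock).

08:45

1 April 2017 is a Saturday, so the first Friday is April 7 and the third is April 21.
1 October 2017 is a Sunday, so Sundays fall on 1, 8, 15, 22, 29; the last is October 29.
17 April 2017 is outside the daylight-saving period (21 April – 29 October), so Dorora District is on standard time, UTC−02:00.
06:45 local + 2h = 08:45 UTC.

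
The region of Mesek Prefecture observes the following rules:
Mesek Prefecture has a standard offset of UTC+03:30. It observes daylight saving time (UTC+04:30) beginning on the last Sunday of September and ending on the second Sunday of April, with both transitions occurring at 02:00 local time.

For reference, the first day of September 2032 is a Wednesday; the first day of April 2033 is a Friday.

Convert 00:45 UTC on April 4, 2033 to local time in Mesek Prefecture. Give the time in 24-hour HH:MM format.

05:15

1 September 2032 is a Wednesday, so Sundays fall on 5, 12, 19, 26; the last is September 26.
1 April 2033 is a Friday, so the first Sunday is April 3 and the second is April 10.
At the standard offset (UTC+03:30), 00:45 UTC + 3h30m = 04:15 Mesek Prefecture standard time.
The standard-time date in Mesek Prefecture, April 4, 2033, falls between 26 September 2032 and 10 April 2033, so daylight saving is in effect and Mesek Prefecture is at UTC+04:30.
00:45 UTC + 4h30m = 05:15 local.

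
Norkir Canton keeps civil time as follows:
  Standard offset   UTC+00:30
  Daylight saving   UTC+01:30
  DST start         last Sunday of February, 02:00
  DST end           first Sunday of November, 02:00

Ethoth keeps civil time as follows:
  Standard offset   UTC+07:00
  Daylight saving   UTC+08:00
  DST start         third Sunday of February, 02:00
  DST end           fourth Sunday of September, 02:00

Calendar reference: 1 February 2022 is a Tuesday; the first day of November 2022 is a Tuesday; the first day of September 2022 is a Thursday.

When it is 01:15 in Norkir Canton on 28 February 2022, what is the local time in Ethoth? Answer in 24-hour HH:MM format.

1 February 2022 is a Tuesday, so Sundays fall on 6, 13, 20, 27; the last is February 27.
1 November 2022 is a Tuesday, so the first Sunday is November 6.
28 February 2022 lies within the daylight-saving period (27 February – 6 November), so Norkir Canton is on daylight time, UTC+01:30.
01:15 Norkir Canton − 1h30m = 23:45 UTC (rolling into the previous day, 27 February 2022).
1 February 2022 is a Tuesday, so the first Sunday is February 6 and the third is February 20.
1 September 2022 is a Thursday, so the first Sunday is September 4 and the fourth is September 25.
At the standard offset (UTC+07:00), 23:45 UTC + 7h = 06:45 Ethoth standard time (rolling into the next day, 28 February 2022).
Daylight saving runs 20 February – 25 September; the standard-time date in Ethoth, 28 February 2022, is inside that window, so Ethoth is at UTC+08:00.
23:45 UTC + 8h = 07:45 Ethoth (rolling into the next day, 28 February 2022).

07:45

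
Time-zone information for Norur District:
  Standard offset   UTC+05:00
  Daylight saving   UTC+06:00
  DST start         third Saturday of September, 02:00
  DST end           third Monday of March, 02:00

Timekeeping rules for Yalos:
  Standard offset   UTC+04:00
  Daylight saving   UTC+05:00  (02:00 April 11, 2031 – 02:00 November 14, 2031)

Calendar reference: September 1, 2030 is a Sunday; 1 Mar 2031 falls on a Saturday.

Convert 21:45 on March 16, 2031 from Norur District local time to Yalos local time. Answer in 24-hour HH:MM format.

19:45

1 September 2030 is a Sunday, so the first Saturday is September 7 and the third is September 21.
1 March 2031 is a Saturday, so the first Monday is March 3 and the third is March 17.
Daylight saving runs 21 September 2030 – 17 March 2031; March 16, 2031 is inside that window, so Norur District is at UTC+06:00.
21:45 Norur District − 6h = 15:45 UTC.
At the standard offset (UTC+04:00), 15:45 UTC + 4h = 19:45 Yalos standard time.
The standard-time date in Yalos, March 16, 2031, does not fall between 11 April and 14 November, so daylight saving is not in effect and Yalos is at UTC+04:00.
15:45 UTC + 4h = 19:45 Yalos.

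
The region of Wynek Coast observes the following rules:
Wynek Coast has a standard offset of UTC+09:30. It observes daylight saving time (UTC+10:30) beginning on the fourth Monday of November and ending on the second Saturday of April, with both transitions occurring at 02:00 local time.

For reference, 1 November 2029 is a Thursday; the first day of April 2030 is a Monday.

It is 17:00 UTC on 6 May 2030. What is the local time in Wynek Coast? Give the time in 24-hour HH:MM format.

02:30

1 November 2029 is a Thursday, so the first Monday is November 5 and the fourth is November 26.
1 April 2030 is a Monday, so the first Saturday is April 6 and the second is April 13.
At the standard offset (UTC+09:30), 17:00 UTC + 9h30m = 02:30 Wynek Coast standard time (rolling into the next day, 7 May 2030).
Daylight saving runs 26 November 2029 – 13 April 2030; the standard-time date in Wynek Coast, 7 May 2030, is outside that window, so Wynek Coast is on standard time at UTC+09:30.
17:00 UTC + 9h30m = 02:30 local (rolling into the next day, 7 May 2030).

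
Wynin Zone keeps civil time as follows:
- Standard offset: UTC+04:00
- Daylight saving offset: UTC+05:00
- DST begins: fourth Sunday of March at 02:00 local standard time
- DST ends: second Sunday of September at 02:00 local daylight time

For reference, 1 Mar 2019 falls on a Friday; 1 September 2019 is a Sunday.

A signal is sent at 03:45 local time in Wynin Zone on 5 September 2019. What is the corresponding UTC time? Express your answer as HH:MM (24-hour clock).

1 March 2019 is a Friday, so the first Sunday is March 3 and the fourth is March 24.
1 September 2019 is a Sunday, so the first Sunday is September 1 and the second is September 8.
5 September 2019 lies within the daylight-saving period (24 March – 8 September), so Wynin Zone is on daylight time, UTC+05:00.
03:45 local − 5h = 22:45 UTC (rolling into the previous day, 4 September 2019).

22:45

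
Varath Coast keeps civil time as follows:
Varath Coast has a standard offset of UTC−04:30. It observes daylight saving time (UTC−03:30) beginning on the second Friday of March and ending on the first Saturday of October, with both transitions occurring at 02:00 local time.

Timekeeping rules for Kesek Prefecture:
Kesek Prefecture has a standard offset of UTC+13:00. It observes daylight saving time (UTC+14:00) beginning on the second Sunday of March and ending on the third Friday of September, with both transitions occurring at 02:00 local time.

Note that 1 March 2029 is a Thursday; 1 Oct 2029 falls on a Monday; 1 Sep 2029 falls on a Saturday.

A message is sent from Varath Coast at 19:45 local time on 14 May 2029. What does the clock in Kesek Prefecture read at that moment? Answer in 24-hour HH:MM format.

1 March 2029 is a Thursday, so the first Friday is March 2 and the second is March 9.
1 October 2029 is a Monday, so the first Saturday is October 6.
Daylight saving runs 9 March – 6 October; 14 May 2029 is inside that window, so Varath Coast is at UTC−03:30.
19:45 Varath Coast + 3h30m = 23:15 UTC.
1 March 2029 is a Thursday, so the first Sunday is March 4 and the second is March 11.
1 September 2029 is a Saturday, so the first Friday is September 7 and the third is September 21.
At the standard offset (UTC+13:00), 23:15 UTC + 13h = 12:15 Kesek Prefecture standard time (rolling into the next day, 15 May 2029).
Daylight saving runs 11 March – 21 September; the standard-time date in Kesek Prefecture, 15 May 2029, is inside that window, so Kesek Prefecture is at UTC+14:00.
23:15 UTC + 14h = 13:15 Kesek Prefecture (rolling into the next day, 15 May 2029).

13:15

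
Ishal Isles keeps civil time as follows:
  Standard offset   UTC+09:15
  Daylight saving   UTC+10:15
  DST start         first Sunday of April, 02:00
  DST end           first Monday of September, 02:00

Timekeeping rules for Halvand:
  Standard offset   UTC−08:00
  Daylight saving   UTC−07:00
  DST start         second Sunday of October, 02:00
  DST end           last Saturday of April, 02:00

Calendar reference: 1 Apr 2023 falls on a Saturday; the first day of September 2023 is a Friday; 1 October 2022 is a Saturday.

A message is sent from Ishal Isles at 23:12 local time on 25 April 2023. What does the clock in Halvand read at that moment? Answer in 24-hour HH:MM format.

05:57

1 April 2023 is a Saturday, so the first Sunday is April 2.
1 September 2023 is a Friday, so the first Monday is September 4.
25 April 2023 lies within the daylight-saving period (2 April – 4 September), so Ishal Isles is on daylight time, UTC+10:15.
23:12 Ishal Isles − 10h15m = 12:57 UTC.
1 October 2022 is a Saturday, so the first Sunday is October 2 and the second is October 9.
1 April 2023 is a Saturday, so Saturdays fall on 1, 8, 15, 22, 29; the last is April 29.
At the standard offset (UTC−08:00), 12:57 UTC − 8h = 04:57 Halvand standard time.
Daylight saving runs 9 October 2022 – 29 April 2023; the standard-time date in Halvand, 25 April 2023, is inside that window, so Halvand is at UTC−07:00.
12:57 UTC − 7h = 05:57 Halvand.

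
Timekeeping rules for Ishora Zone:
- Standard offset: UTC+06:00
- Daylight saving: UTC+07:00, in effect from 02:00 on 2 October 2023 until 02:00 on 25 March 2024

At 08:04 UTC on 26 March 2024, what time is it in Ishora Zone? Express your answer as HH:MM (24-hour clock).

14:04

At the standard offset (UTC+06:00), 08:04 UTC + 6h = 14:04 Ishora Zone standard time.
Daylight saving runs 2 October 2023 – 25 March 2024; the standard-time date in Ishora Zone, 26 March 2024, is outside that window, so Ishora Zone is on standard time at UTC+06:00.
08:04 UTC + 6h = 14:04 local.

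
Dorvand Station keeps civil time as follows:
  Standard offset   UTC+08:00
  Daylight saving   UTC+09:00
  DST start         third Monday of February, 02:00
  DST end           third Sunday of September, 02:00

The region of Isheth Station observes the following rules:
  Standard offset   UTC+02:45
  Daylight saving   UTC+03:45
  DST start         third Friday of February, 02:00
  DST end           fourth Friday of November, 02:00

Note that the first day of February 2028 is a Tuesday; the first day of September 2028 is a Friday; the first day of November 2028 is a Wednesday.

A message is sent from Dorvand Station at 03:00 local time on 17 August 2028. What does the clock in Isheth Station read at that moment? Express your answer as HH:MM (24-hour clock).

1 February 2028 is a Tuesday, so the first Monday is February 7 and the third is February 21.
1 September 2028 is a Friday, so the first Sunday is September 3 and the third is September 17.
17 August 2028 lies within the daylight-saving period (21 February – 17 September), so Dorvand Station is on daylight time, UTC+09:00.
03:00 Dorvand Station − 9h = 18:00 UTC (rolling into the previous day, 16 August 2028).
1 February 2028 is a Tuesday, so the first Friday is February 4 and the third is February 18.
1 November 2028 is a Wednesday, so the first Friday is November 3 and the fourth is November 24.
At the standard offset (UTC+02:45), 18:00 UTC + 2h45m = 20:45 Isheth Station standard time.
The standard-time date in Isheth Station, 16 August 2028, lies within the daylight-saving period (18 February – 24 November), so Isheth Station is on daylight time, UTC+03:45.
18:00 UTC + 3h45m = 21:45 Isheth Station.

21:45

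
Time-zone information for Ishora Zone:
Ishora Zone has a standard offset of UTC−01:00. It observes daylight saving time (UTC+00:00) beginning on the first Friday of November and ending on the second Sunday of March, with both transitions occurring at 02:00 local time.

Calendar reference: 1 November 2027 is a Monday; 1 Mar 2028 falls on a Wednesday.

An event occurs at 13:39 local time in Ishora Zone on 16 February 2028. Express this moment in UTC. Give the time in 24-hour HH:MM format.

13:39

1 November 2027 is a Monday, so the first Friday is November 5.
1 March 2028 is a Wednesday, so the first Sunday is March 5 and the second is March 12.
16 February 2028 falls between 5 November 2027 and 12 March 2028, so daylight saving is in effect and Ishora Zone is at UTC+00:00.
13:39 local − 0h = 13:39 UTC.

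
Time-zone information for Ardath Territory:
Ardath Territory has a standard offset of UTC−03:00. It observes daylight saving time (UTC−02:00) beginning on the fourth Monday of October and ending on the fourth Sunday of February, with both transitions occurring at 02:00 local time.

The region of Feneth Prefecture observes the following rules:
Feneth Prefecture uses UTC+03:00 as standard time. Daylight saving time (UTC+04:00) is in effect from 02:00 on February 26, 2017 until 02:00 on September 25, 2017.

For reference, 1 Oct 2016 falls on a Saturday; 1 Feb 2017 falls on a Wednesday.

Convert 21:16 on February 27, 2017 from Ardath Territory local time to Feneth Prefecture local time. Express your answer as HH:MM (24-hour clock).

04:16

1 October 2016 is a Saturday, so the first Monday is October 3 and the fourth is October 24.
1 February 2017 is a Wednesday, so the first Sunday is February 5 and the fourth is February 26.
Daylight saving runs 24 October 2016 – 26 February 2017; February 27, 2017 is outside that window, so Ardath Territory is on standard time at UTC−03:00.
21:16 Ardath Territory + 3h = 00:16 UTC (rolling into the next day, 28 February 2017).
At the standard offset (UTC+03:00), 00:16 UTC + 3h = 03:16 Feneth Prefecture standard time.
Daylight saving runs 26 February – 25 September; the standard-time date in Feneth Prefecture, February 28, 2017, is inside that window, so Feneth Prefecture is at UTC+04:00.
00:16 UTC + 4h = 04:16 Feneth Prefecture.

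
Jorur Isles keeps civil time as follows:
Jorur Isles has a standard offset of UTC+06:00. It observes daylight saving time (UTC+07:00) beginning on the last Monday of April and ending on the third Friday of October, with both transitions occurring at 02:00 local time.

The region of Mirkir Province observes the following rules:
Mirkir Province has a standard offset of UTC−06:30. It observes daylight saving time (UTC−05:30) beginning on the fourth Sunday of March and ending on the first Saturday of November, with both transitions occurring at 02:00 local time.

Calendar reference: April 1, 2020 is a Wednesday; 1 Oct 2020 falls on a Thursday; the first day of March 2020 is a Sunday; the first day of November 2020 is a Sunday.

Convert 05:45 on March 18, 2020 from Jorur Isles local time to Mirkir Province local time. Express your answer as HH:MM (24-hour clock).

17:15

1 April 2020 is a Wednesday, so Mondays fall on 6, 13, 20, 27; the last is April 27.
1 October 2020 is a Thursday, so the first Friday is October 2 and the third is October 16.
Daylight saving runs 27 April – 16 October; March 18, 2020 is outside that window, so Jorur Isles is on standard time at UTC+06:00.
05:45 Jorur Isles − 6h = 23:45 UTC (rolling into the previous day, 17 March 2020).
1 March 2020 is a Sunday, so the first Sunday is March 1 and the fourth is March 22.
1 November 2020 is a Sunday, so the first Saturday is November 7.
At the standard offset (UTC−06:30), 23:45 UTC − 6h30m = 17:15 Mirkir Province standard time.
The standard-time date in Mirkir Province, March 17, 2020, is outside the daylight-saving period (22 March – 7 November), so Mirkir Province is on standard time, UTC−06:30.
23:45 UTC − 6h30m = 17:15 Mirkir Province.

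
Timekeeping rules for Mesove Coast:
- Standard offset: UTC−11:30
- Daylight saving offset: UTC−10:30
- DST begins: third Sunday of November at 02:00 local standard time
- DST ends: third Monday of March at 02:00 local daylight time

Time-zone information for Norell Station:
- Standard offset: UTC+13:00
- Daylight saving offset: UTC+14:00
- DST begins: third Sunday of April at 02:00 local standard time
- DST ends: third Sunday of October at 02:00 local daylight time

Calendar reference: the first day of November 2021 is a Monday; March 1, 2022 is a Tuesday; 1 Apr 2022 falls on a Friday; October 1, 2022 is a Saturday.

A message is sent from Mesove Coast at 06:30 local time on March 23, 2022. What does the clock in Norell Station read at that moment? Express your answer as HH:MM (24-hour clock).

07:00

1 November 2021 is a Monday, so the first Sunday is November 7 and the third is November 21.
1 March 2022 is a Tuesday, so the first Monday is March 7 and the third is March 21.
March 23, 2022 is outside the daylight-saving period (21 November 2021 – 21 March 2022), so Mesove Coast is on standard time, UTC−11:30.
06:30 Mesove Coast + 11h30m = 18:00 UTC.
1 April 2022 is a Friday, so the first Sunday is April 3 and the third is April 17.
1 October 2022 is a Saturday, so the first Sunday is October 2 and the third is October 16.
At the standard offset (UTC+13:00), 18:00 UTC + 13h = 07:00 Norell Station standard time (rolling into the next day, 24 March 2022).
The standard-time date in Norell Station, March 24, 2022, is outside the daylight-saving period (17 April – 16 October), so Norell Station is on standard time, UTC+13:00.
18:00 UTC + 13h = 07:00 Norell Station (rolling into the next day, 24 March 2022).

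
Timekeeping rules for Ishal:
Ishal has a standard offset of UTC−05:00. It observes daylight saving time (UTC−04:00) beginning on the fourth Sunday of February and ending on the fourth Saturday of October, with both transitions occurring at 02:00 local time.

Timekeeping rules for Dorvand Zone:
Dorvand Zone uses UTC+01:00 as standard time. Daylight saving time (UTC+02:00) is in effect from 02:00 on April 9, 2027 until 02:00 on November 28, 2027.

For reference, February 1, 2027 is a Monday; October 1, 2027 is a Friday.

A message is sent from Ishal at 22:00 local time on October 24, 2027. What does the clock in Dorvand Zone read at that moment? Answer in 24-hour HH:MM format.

1 February 2027 is a Monday, so the first Sunday is February 7 and the fourth is February 28.
1 October 2027 is a Friday, so the first Saturday is October 2 and the fourth is October 23.
October 24, 2027 does not fall between 28 February and 23 October, so daylight saving is not in effect and Ishal is at UTC−05:00.
22:00 Ishal + 5h = 03:00 UTC (rolling into the next day, 25 October 2027).
At the standard offset (UTC+01:00), 03:00 UTC + 1h = 04:00 Dorvand Zone standard time.
Daylight saving runs 9 April – 28 November; the standard-time date in Dorvand Zone, October 25, 2027, is inside that window, so Dorvand Zone is at UTC+02:00.
03:00 UTC + 2h = 05:00 Dorvand Zone.

05:00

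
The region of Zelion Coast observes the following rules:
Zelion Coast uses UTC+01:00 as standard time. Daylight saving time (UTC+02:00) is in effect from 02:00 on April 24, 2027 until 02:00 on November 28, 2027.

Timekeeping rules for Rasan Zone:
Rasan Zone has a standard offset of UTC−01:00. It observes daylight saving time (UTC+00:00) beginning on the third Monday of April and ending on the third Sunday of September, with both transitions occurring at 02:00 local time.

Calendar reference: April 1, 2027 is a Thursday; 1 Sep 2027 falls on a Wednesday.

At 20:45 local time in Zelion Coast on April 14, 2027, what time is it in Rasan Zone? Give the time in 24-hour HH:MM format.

April 14, 2027 is outside the daylight-saving period (24 April – 28 November), so Zelion Coast is on standard time, UTC+01:00.
20:45 Zelion Coast − 1h = 19:45 UTC.
1 April 2027 is a Thursday, so the first Monday is April 5 and the third is April 19.
1 September 2027 is a Wednesday, so the first Sunday is September 5 and the third is September 19.
At the standard offset (UTC−01:00), 19:45 UTC − 1h = 18:45 Rasan Zone standard time.
Daylight saving runs 19 April – 19 September; the standard-time date in Rasan Zone, April 14, 2027, is outside that window, so Rasan Zone is on standard time at UTC−01:00.
19:45 UTC − 1h = 18:45 Rasan Zone.

18:45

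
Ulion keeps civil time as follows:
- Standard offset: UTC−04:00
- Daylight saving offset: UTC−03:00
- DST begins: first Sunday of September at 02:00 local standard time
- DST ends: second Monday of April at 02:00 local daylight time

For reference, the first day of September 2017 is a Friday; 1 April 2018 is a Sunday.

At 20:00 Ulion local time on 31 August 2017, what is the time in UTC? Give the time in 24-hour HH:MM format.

00:00

1 September 2017 is a Friday, so the first Sunday is September 3.
1 April 2018 is a Sunday, so the first Monday is April 2 and the second is April 9.
Daylight saving runs 3 September 2017 – 9 April 2018; 31 August 2017 is outside that window, so Ulion is on standard time at UTC−04:00.
20:00 local + 4h = 00:00 UTC (rolling into the next day, 1 September 2017).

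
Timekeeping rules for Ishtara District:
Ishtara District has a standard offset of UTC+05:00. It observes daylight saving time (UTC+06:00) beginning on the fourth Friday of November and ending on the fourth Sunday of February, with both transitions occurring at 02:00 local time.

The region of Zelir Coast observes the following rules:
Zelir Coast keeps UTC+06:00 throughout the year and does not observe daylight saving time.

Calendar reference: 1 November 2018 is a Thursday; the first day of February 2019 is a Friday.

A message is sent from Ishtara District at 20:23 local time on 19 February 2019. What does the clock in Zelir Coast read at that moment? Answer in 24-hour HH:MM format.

1 November 2018 is a Thursday, so the first Friday is November 2 and the fourth is November 23.
1 February 2019 is a Friday, so the first Sunday is February 3 and the fourth is February 24.
Daylight saving runs 23 November 2018 – 24 February 2019; 19 February 2019 is inside that window, so Ishtara District is at UTC+06:00.
20:23 Ishtara District − 6h = 14:23 UTC.
Zelir Coast has no daylight saving, so its offset is UTC+06:00 year-round.
14:23 UTC + 6h = 20:23 Zelir Coast.

20:23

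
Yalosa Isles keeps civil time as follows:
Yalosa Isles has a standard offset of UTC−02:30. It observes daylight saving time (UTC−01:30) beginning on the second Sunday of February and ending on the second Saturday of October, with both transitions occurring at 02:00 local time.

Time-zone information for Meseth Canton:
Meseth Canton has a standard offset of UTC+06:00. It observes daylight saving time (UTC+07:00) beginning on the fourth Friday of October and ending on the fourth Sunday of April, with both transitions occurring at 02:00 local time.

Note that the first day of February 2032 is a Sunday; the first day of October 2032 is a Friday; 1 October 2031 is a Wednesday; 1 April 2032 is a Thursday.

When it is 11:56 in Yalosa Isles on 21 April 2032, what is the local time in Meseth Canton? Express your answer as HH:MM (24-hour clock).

1 February 2032 is a Sunday, so the first Sunday is February 1 and the second is February 8.
1 October 2032 is a Friday, so the first Saturday is October 2 and the second is October 9.
Daylight saving runs 8 February – 9 October; 21 April 2032 is inside that window, so Yalosa Isles is at UTC−01:30.
11:56 Yalosa Isles + 1h30m = 13:26 UTC.
1 October 2031 is a Wednesday, so the first Friday is October 3 and the fourth is October 24.
1 April 2032 is a Thursday, so the first Sunday is April 4 and the fourth is April 25.
At the standard offset (UTC+06:00), 13:26 UTC + 6h = 19:26 Meseth Canton standard time.
Daylight saving runs 24 October 2031 – 25 April 2032; the standard-time date in Meseth Canton, 21 April 2032, is inside that window, so Meseth Canton is at UTC+07:00.
13:26 UTC + 7h = 20:26 Meseth Canton.

20:26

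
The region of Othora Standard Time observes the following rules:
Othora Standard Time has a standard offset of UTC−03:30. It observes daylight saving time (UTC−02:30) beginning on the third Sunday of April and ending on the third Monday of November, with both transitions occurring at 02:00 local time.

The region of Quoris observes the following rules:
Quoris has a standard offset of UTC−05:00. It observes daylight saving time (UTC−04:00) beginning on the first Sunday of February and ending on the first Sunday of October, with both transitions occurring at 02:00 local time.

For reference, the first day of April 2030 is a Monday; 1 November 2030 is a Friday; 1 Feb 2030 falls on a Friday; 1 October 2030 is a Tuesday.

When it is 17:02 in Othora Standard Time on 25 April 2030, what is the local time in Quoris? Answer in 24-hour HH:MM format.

15:32

1 April 2030 is a Monday, so the first Sunday is April 7 and the third is April 21.
1 November 2030 is a Friday, so the first Monday is November 4 and the third is November 18.
25 April 2030 falls between 21 April and 18 November, so daylight saving is in effect and Othora Standard Time is at UTC−02:30.
17:02 Othora Standard Time + 2h30m = 19:32 UTC.
1 February 2030 is a Friday, so the first Sunday is February 3.
1 October 2030 is a Tuesday, so the first Sunday is October 6.
At the standard offset (UTC−05:00), 19:32 UTC − 5h = 14:32 Quoris standard time.
Daylight saving runs 3 February – 6 October; the standard-time date in Quoris, 25 April 2030, is inside that window, so Quoris is at UTC−04:00.
19:32 UTC − 4h = 15:32 Quoris.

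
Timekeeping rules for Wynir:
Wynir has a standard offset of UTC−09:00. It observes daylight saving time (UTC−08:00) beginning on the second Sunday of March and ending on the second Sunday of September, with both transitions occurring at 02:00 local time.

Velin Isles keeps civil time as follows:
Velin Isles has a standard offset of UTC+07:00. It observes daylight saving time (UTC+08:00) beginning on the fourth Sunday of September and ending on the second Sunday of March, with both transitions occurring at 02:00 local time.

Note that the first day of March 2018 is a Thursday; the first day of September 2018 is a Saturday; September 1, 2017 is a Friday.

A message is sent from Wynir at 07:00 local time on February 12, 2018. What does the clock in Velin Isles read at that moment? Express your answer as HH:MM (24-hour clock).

00:00

1 March 2018 is a Thursday, so the first Sunday is March 4 and the second is March 11.
1 September 2018 is a Saturday, so the first Sunday is September 2 and the second is September 9.
Daylight saving runs 11 March – 9 September; February 12, 2018 is outside that window, so Wynir is on standard time at UTC−09:00.
07:00 Wynir + 9h = 16:00 UTC.
1 September 2017 is a Friday, so the first Sunday is September 3 and the fourth is September 24.
1 March 2018 is a Thursday, so the first Sunday is March 4 and the second is March 11.
At the standard offset (UTC+07:00), 16:00 UTC + 7h = 23:00 Velin Isles standard time.
The standard-time date in Velin Isles, February 12, 2018, falls between 24 September 2017 and 11 March 2018, so daylight saving is in effect and Velin Isles is at UTC+08:00.
16:00 UTC + 8h = 00:00 Velin Isles (rolling into the next day, 13 February 2018).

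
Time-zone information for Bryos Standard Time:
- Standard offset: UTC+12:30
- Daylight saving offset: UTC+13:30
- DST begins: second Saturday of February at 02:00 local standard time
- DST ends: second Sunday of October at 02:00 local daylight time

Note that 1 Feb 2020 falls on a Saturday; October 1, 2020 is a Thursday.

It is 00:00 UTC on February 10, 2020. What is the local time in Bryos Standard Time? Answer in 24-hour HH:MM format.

13:30

1 February 2020 is a Saturday, so the first Saturday is February 1 and the second is February 8.
1 October 2020 is a Thursday, so the first Sunday is October 4 and the second is October 11.
At the standard offset (UTC+12:30), 00:00 UTC + 12h30m = 12:30 Bryos Standard Time standard time.
The standard-time date in Bryos Standard Time, February 10, 2020, falls between 8 February and 11 October, so daylight saving is in effect and Bryos Standard Time is at UTC+13:30.
00:00 UTC + 13h30m = 13:30 local.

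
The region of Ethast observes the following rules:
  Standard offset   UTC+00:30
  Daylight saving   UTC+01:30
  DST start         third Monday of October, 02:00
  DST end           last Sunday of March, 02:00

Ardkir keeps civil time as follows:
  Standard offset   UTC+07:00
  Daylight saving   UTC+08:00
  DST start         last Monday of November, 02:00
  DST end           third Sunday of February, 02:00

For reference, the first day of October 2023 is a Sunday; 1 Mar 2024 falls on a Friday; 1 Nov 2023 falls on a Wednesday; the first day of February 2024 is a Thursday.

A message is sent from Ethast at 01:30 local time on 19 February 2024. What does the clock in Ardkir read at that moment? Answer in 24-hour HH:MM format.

07:00

1 October 2023 is a Sunday, so the first Monday is October 2 and the third is October 16.
1 March 2024 is a Friday, so Sundays fall on 3, 10, 17, 24, 31; the last is March 31.
19 February 2024 falls between 16 October 2023 and 31 March 2024, so daylight saving is in effect and Ethast is at UTC+01:30.
01:30 Ethast − 1h30m = 00:00 UTC.
1 November 2023 is a Wednesday, so Mondays fall on 6, 13, 20, 27; the last is November 27.
1 February 2024 is a Thursday, so the first Sunday is February 4 and the third is February 18.
At the standard offset (UTC+07:00), 00:00 UTC + 7h = 07:00 Ardkir standard time.
Daylight saving runs 27 November 2023 – 18 February 2024; the standard-time date in Ardkir, 19 February 2024, is outside that window, so Ardkir is on standard time at UTC+07:00.
00:00 UTC + 7h = 07:00 Ardkir.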